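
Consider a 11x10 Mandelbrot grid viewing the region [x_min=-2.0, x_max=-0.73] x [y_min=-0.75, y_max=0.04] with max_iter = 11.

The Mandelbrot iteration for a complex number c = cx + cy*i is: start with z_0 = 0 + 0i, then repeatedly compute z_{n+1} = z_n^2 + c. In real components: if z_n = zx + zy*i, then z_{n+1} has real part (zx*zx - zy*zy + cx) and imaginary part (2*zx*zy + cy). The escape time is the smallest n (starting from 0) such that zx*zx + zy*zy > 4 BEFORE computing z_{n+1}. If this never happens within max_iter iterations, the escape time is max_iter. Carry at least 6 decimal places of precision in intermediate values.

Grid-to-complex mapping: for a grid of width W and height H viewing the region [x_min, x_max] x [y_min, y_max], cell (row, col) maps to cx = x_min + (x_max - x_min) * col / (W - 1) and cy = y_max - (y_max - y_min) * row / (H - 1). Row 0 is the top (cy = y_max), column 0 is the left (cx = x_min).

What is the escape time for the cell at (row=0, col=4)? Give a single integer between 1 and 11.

z_0 = 0 + 0i, c = -1.4920 + 0.0400i
Iter 1: z = -1.4920 + 0.0400i, |z|^2 = 2.2277
Iter 2: z = 0.7325 + -0.0794i, |z|^2 = 0.5428
Iter 3: z = -0.9618 + -0.0763i, |z|^2 = 0.9309
Iter 4: z = -0.5728 + 0.1867i, |z|^2 = 0.3629
Iter 5: z = -1.1988 + -0.1739i, |z|^2 = 1.4673
Iter 6: z = -0.0851 + 0.4568i, |z|^2 = 0.2159
Iter 7: z = -1.6934 + -0.0378i, |z|^2 = 2.8692
Iter 8: z = 1.3743 + 0.1679i, |z|^2 = 1.9170
Iter 9: z = 0.3686 + 0.5016i, |z|^2 = 0.3875
Iter 10: z = -1.6078 + 0.4098i, |z|^2 = 2.7529

Answer: 11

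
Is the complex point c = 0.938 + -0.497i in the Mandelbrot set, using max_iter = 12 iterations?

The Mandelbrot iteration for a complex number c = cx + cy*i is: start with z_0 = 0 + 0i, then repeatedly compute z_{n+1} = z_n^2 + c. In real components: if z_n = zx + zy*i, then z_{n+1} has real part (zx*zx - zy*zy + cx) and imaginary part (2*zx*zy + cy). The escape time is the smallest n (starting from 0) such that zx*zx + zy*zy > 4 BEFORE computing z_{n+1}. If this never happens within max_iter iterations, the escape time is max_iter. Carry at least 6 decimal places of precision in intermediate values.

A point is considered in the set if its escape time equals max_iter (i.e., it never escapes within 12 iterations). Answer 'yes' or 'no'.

Answer: no

Derivation:
z_0 = 0 + 0i, c = 0.9380 + -0.4970i
Iter 1: z = 0.9380 + -0.4970i, |z|^2 = 1.1269
Iter 2: z = 1.5708 + -1.4294i, |z|^2 = 4.5106
Escaped at iteration 2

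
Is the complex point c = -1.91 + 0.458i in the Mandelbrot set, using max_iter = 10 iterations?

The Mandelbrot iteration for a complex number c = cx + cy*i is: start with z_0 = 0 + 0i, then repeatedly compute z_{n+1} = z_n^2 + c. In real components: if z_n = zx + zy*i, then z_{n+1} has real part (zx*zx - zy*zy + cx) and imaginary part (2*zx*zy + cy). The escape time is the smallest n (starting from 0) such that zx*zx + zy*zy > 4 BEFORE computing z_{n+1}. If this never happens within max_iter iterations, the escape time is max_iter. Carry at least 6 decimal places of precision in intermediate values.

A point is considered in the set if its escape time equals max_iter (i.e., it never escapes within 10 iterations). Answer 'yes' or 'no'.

Answer: no

Derivation:
z_0 = 0 + 0i, c = -1.9100 + 0.4580i
Iter 1: z = -1.9100 + 0.4580i, |z|^2 = 3.8579
Iter 2: z = 1.5283 + -1.2916i, |z|^2 = 4.0039
Escaped at iteration 2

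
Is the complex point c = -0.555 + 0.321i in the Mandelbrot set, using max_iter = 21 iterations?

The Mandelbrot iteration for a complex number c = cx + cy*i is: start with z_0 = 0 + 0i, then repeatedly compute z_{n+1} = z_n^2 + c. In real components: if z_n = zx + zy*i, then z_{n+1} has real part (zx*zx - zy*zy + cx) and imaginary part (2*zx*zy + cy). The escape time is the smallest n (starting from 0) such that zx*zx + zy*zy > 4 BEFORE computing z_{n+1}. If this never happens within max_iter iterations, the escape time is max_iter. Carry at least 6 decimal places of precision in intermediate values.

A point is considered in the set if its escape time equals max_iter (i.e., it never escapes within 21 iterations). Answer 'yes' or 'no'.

Answer: yes

Derivation:
z_0 = 0 + 0i, c = -0.5550 + 0.3210i
Iter 1: z = -0.5550 + 0.3210i, |z|^2 = 0.4111
Iter 2: z = -0.3500 + -0.0353i, |z|^2 = 0.1238
Iter 3: z = -0.4337 + 0.3457i, |z|^2 = 0.3076
Iter 4: z = -0.4864 + 0.0211i, |z|^2 = 0.2370
Iter 5: z = -0.3189 + 0.3005i, |z|^2 = 0.1920
Iter 6: z = -0.5436 + 0.1294i, |z|^2 = 0.3123
Iter 7: z = -0.2762 + 0.1803i, |z|^2 = 0.1088
Iter 8: z = -0.5112 + 0.2214i, |z|^2 = 0.3104
Iter 9: z = -0.3427 + 0.0947i, |z|^2 = 0.1264
Iter 10: z = -0.4465 + 0.2561i, |z|^2 = 0.2650
Iter 11: z = -0.4212 + 0.0923i, |z|^2 = 0.1859
Iter 12: z = -0.3861 + 0.2433i, |z|^2 = 0.2083
Iter 13: z = -0.4651 + 0.1331i, |z|^2 = 0.2341
Iter 14: z = -0.3564 + 0.1972i, |z|^2 = 0.1659
Iter 15: z = -0.4669 + 0.1805i, |z|^2 = 0.2505
Iter 16: z = -0.3696 + 0.1525i, |z|^2 = 0.1599
Iter 17: z = -0.4416 + 0.2083i, |z|^2 = 0.2384
Iter 18: z = -0.4033 + 0.1370i, |z|^2 = 0.1815
Iter 19: z = -0.4111 + 0.2105i, |z|^2 = 0.2133
Iter 20: z = -0.4303 + 0.1480i, |z|^2 = 0.2070
Did not escape in 21 iterations → in set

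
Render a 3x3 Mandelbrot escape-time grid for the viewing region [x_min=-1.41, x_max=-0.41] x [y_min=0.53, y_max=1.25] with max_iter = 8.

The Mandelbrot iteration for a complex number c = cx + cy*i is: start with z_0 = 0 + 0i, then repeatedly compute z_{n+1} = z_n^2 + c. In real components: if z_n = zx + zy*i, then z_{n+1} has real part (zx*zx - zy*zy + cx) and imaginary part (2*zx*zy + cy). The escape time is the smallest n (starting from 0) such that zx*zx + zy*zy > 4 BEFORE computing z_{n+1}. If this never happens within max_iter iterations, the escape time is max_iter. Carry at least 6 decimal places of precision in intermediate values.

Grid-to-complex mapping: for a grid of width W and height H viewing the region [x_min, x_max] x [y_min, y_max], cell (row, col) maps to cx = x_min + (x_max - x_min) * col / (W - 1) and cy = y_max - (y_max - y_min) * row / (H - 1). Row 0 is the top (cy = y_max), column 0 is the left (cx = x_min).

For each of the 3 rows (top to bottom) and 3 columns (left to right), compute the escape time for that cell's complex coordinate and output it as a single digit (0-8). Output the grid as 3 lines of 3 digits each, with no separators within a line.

Answer: 233
335
358

Derivation:
(row=0, col=0): c = -1.4100 + 1.2500i → escape time 2
(row=0, col=1): c = -0.9100 + 1.2500i → escape time 3
(row=0, col=2): c = -0.4100 + 1.2500i → escape time 3
(row=1, col=0): c = -1.4100 + 0.8900i → escape time 3
(row=1, col=1): c = -0.9100 + 0.8900i → escape time 3
(row=1, col=2): c = -0.4100 + 0.8900i → escape time 5
(row=2, col=0): c = -1.4100 + 0.5300i → escape time 3
(row=2, col=1): c = -0.9100 + 0.5300i → escape time 5
(row=2, col=2): c = -0.4100 + 0.5300i → escape time 8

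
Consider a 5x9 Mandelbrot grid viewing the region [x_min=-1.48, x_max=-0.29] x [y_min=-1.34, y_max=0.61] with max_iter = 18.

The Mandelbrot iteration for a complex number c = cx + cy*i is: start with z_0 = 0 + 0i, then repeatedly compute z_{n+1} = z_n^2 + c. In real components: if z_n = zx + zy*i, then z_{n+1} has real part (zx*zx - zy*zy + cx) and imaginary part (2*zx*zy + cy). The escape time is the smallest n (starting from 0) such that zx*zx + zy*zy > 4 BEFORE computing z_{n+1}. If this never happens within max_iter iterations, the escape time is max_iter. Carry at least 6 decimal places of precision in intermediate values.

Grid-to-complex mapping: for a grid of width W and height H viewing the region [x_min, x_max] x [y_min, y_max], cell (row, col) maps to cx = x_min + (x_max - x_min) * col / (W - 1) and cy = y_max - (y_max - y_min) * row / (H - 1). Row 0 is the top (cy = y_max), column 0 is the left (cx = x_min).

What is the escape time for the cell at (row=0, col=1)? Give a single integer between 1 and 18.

z_0 = 0 + 0i, c = -1.1825 + 0.6100i
Iter 1: z = -1.1825 + 0.6100i, |z|^2 = 1.7704
Iter 2: z = -0.1563 + -0.8327i, |z|^2 = 0.7177
Iter 3: z = -1.8514 + 0.8703i, |z|^2 = 4.1850
Escaped at iteration 3

Answer: 3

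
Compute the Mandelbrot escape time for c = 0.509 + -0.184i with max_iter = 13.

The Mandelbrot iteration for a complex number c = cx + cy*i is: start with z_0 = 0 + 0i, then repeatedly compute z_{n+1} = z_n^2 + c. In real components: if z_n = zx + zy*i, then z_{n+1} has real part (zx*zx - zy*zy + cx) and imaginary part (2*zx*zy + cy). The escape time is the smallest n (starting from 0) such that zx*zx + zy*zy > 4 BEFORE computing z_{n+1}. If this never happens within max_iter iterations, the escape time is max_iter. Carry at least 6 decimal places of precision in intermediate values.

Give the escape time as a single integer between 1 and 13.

Answer: 5

Derivation:
z_0 = 0 + 0i, c = 0.5090 + -0.1840i
Iter 1: z = 0.5090 + -0.1840i, |z|^2 = 0.2929
Iter 2: z = 0.7342 + -0.3713i, |z|^2 = 0.6770
Iter 3: z = 0.9102 + -0.7293i, |z|^2 = 1.3603
Iter 4: z = 0.8057 + -1.5116i, |z|^2 = 2.9339
Iter 5: z = -1.1267 + -2.6197i, |z|^2 = 8.1320
Escaped at iteration 5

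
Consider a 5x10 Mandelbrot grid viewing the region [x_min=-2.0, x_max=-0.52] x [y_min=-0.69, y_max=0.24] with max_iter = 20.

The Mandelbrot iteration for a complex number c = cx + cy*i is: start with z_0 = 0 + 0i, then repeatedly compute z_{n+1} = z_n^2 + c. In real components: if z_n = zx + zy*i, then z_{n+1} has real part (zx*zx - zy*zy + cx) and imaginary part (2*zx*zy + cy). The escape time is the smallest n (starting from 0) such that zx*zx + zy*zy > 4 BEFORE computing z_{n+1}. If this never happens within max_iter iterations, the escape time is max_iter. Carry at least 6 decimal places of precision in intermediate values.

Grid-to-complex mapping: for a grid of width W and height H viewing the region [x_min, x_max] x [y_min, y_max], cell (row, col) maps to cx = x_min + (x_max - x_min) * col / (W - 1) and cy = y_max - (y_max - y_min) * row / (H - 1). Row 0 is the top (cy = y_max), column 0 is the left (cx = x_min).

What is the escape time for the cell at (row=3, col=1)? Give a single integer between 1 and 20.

z_0 = 0 + 0i, c = -1.6300 + -0.0700i
Iter 1: z = -1.6300 + -0.0700i, |z|^2 = 2.6618
Iter 2: z = 1.0220 + 0.1582i, |z|^2 = 1.0695
Iter 3: z = -0.6105 + 0.2534i, |z|^2 = 0.4370
Iter 4: z = -1.3214 + -0.3794i, |z|^2 = 1.8901
Iter 5: z = -0.0278 + 0.9326i, |z|^2 = 0.8706
Iter 6: z = -2.4990 + -0.1218i, |z|^2 = 6.2600
Escaped at iteration 6

Answer: 6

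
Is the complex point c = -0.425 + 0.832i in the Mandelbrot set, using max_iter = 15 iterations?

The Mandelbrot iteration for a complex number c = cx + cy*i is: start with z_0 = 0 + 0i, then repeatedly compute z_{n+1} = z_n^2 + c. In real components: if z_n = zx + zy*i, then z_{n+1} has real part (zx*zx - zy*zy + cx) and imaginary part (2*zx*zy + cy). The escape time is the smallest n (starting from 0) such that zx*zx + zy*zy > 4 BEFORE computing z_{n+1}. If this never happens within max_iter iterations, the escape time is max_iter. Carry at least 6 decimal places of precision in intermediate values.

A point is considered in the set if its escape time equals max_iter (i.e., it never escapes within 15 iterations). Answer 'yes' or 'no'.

z_0 = 0 + 0i, c = -0.4250 + 0.8320i
Iter 1: z = -0.4250 + 0.8320i, |z|^2 = 0.8728
Iter 2: z = -0.9366 + 0.1248i, |z|^2 = 0.8928
Iter 3: z = 0.4366 + 0.5982i, |z|^2 = 0.5485
Iter 4: z = -0.5922 + 1.3544i, |z|^2 = 2.1852
Iter 5: z = -1.9087 + -0.7722i, |z|^2 = 4.2396
Escaped at iteration 5

Answer: no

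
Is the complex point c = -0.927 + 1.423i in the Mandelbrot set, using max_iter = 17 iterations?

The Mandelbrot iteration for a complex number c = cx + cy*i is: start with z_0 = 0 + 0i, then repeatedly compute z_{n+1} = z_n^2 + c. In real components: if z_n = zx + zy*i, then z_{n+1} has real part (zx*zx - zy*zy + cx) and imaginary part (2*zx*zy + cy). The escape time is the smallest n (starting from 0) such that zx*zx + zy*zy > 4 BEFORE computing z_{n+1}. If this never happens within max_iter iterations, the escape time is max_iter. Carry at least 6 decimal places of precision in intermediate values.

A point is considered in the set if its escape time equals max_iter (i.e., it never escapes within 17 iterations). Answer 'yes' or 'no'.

z_0 = 0 + 0i, c = -0.9270 + 1.4230i
Iter 1: z = -0.9270 + 1.4230i, |z|^2 = 2.8843
Iter 2: z = -2.0926 + -1.2152i, |z|^2 = 5.8558
Escaped at iteration 2

Answer: no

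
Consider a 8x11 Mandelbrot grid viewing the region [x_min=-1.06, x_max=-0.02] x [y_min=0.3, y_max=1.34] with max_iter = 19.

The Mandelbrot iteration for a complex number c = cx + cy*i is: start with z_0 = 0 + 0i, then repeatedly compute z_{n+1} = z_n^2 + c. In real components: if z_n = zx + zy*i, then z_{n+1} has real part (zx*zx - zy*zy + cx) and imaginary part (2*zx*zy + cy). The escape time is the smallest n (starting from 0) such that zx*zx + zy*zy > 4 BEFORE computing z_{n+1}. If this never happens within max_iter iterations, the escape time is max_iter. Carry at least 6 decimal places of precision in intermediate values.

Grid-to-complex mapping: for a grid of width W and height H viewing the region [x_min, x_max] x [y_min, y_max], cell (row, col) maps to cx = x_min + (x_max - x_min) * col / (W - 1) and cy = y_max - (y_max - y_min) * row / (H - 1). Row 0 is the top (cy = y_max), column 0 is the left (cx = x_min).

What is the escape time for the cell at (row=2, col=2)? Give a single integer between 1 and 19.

Answer: 3

Derivation:
z_0 = 0 + 0i, c = -0.7629 + 1.1320i
Iter 1: z = -0.7629 + 1.1320i, |z|^2 = 1.8634
Iter 2: z = -1.4623 + -0.5951i, |z|^2 = 2.4926
Iter 3: z = 1.0214 + 2.8725i, |z|^2 = 9.2945
Escaped at iteration 3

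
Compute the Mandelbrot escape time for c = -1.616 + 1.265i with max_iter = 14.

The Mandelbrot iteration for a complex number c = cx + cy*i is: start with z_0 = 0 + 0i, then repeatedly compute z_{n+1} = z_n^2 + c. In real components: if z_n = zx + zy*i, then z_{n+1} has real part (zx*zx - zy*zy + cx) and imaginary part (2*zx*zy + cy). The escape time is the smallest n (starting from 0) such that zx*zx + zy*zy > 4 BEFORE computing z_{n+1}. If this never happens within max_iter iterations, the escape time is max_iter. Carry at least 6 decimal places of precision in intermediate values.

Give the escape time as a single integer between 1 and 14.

Answer: 1

Derivation:
z_0 = 0 + 0i, c = -1.6160 + 1.2650i
Iter 1: z = -1.6160 + 1.2650i, |z|^2 = 4.2117
Escaped at iteration 1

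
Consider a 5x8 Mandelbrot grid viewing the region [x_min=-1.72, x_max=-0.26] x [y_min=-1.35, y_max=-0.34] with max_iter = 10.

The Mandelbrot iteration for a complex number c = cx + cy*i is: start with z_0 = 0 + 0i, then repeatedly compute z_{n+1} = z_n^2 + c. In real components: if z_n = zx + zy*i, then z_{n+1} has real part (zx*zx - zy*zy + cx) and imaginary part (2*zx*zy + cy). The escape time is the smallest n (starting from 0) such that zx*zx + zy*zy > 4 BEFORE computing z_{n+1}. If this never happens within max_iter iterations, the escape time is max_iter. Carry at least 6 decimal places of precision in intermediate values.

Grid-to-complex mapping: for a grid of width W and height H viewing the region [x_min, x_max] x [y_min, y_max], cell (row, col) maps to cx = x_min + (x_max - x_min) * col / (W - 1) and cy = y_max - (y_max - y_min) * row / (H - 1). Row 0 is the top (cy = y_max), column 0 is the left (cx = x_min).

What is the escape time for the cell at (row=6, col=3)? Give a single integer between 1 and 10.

Answer: 3

Derivation:
z_0 = 0 + 0i, c = -0.6250 + -1.2057i
Iter 1: z = -0.6250 + -1.2057i, |z|^2 = 1.8444
Iter 2: z = -1.6881 + 0.3014i, |z|^2 = 2.9406
Iter 3: z = 2.1339 + -2.2234i, |z|^2 = 9.4971
Escaped at iteration 3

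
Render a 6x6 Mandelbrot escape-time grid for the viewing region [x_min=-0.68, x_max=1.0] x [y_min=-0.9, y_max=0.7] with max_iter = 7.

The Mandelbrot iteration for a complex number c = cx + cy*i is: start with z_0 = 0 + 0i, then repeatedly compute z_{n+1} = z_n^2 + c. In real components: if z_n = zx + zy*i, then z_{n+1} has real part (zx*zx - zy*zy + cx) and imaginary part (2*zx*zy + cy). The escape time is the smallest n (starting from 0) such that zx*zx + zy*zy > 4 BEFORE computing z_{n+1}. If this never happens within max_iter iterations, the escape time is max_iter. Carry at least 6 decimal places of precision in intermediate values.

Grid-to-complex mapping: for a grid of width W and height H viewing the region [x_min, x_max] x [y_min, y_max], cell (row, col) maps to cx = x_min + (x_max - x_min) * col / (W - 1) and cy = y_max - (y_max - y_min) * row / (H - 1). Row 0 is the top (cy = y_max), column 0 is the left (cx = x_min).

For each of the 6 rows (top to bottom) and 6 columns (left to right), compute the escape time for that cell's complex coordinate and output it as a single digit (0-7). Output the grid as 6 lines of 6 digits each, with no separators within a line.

Answer: 577732
777732
777742
777732
777732
457422

Derivation:
(row=0, col=0): c = -0.6800 + 0.7000i → escape time 5
(row=0, col=1): c = -0.3440 + 0.7000i → escape time 7
(row=0, col=2): c = -0.0080 + 0.7000i → escape time 7
(row=0, col=3): c = 0.3280 + 0.7000i → escape time 7
(row=0, col=4): c = 0.6640 + 0.7000i → escape time 3
(row=0, col=5): c = 1.0000 + 0.7000i → escape time 2
(row=1, col=0): c = -0.6800 + 0.3800i → escape time 7
(row=1, col=1): c = -0.3440 + 0.3800i → escape time 7
(row=1, col=2): c = -0.0080 + 0.3800i → escape time 7
(row=1, col=3): c = 0.3280 + 0.3800i → escape time 7
(row=1, col=4): c = 0.6640 + 0.3800i → escape time 3
(row=1, col=5): c = 1.0000 + 0.3800i → escape time 2
(row=2, col=0): c = -0.6800 + 0.0600i → escape time 7
(row=2, col=1): c = -0.3440 + 0.0600i → escape time 7
(row=2, col=2): c = -0.0080 + 0.0600i → escape time 7
(row=2, col=3): c = 0.3280 + 0.0600i → escape time 7
(row=2, col=4): c = 0.6640 + 0.0600i → escape time 4
(row=2, col=5): c = 1.0000 + 0.0600i → escape time 2
(row=3, col=0): c = -0.6800 + -0.2600i → escape time 7
(row=3, col=1): c = -0.3440 + -0.2600i → escape time 7
(row=3, col=2): c = -0.0080 + -0.2600i → escape time 7
(row=3, col=3): c = 0.3280 + -0.2600i → escape time 7
(row=3, col=4): c = 0.6640 + -0.2600i → escape time 3
(row=3, col=5): c = 1.0000 + -0.2600i → escape time 2
(row=4, col=0): c = -0.6800 + -0.5800i → escape time 7
(row=4, col=1): c = -0.3440 + -0.5800i → escape time 7
(row=4, col=2): c = -0.0080 + -0.5800i → escape time 7
(row=4, col=3): c = 0.3280 + -0.5800i → escape time 7
(row=4, col=4): c = 0.6640 + -0.5800i → escape time 3
(row=4, col=5): c = 1.0000 + -0.5800i → escape time 2
(row=5, col=0): c = -0.6800 + -0.9000i → escape time 4
(row=5, col=1): c = -0.3440 + -0.9000i → escape time 5
(row=5, col=2): c = -0.0080 + -0.9000i → escape time 7
(row=5, col=3): c = 0.3280 + -0.9000i → escape time 4
(row=5, col=4): c = 0.6640 + -0.9000i → escape time 2
(row=5, col=5): c = 1.0000 + -0.9000i → escape time 2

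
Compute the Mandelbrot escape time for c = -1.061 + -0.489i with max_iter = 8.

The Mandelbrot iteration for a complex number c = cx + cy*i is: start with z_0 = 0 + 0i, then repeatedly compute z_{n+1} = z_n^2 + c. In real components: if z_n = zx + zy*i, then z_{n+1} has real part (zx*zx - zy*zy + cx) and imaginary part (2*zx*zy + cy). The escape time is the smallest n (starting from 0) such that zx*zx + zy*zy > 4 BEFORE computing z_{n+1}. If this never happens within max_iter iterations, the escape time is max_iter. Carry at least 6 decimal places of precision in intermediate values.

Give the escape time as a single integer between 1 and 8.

Answer: 5

Derivation:
z_0 = 0 + 0i, c = -1.0610 + -0.4890i
Iter 1: z = -1.0610 + -0.4890i, |z|^2 = 1.3648
Iter 2: z = -0.1744 + 0.5487i, |z|^2 = 0.3314
Iter 3: z = -1.3316 + -0.6804i, |z|^2 = 2.2361
Iter 4: z = 0.2493 + 1.3230i, |z|^2 = 1.8124
Iter 5: z = -2.7491 + 0.1706i, |z|^2 = 7.5869
Escaped at iteration 5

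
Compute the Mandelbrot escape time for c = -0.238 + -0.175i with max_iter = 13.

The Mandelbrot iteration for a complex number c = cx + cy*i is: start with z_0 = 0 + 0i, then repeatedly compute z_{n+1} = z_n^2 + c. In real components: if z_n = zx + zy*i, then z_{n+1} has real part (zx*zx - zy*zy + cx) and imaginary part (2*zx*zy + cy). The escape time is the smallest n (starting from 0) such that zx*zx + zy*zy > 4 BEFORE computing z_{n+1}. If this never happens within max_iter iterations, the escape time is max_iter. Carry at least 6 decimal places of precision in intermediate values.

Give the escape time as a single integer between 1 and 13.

Answer: 13

Derivation:
z_0 = 0 + 0i, c = -0.2380 + -0.1750i
Iter 1: z = -0.2380 + -0.1750i, |z|^2 = 0.0873
Iter 2: z = -0.2120 + -0.0917i, |z|^2 = 0.0533
Iter 3: z = -0.2015 + -0.1361i, |z|^2 = 0.0591
Iter 4: z = -0.2159 + -0.1201i, |z|^2 = 0.0611
Iter 5: z = -0.2058 + -0.1231i, |z|^2 = 0.0575
Iter 6: z = -0.2108 + -0.1243i, |z|^2 = 0.0599
Iter 7: z = -0.2090 + -0.1226i, |z|^2 = 0.0587
Iter 8: z = -0.2093 + -0.1238i, |z|^2 = 0.0591
Iter 9: z = -0.2095 + -0.1232i, |z|^2 = 0.0591
Iter 10: z = -0.2093 + -0.1234i, |z|^2 = 0.0590
Iter 11: z = -0.2094 + -0.1234i, |z|^2 = 0.0591
Iter 12: z = -0.2094 + -0.1233i, |z|^2 = 0.0590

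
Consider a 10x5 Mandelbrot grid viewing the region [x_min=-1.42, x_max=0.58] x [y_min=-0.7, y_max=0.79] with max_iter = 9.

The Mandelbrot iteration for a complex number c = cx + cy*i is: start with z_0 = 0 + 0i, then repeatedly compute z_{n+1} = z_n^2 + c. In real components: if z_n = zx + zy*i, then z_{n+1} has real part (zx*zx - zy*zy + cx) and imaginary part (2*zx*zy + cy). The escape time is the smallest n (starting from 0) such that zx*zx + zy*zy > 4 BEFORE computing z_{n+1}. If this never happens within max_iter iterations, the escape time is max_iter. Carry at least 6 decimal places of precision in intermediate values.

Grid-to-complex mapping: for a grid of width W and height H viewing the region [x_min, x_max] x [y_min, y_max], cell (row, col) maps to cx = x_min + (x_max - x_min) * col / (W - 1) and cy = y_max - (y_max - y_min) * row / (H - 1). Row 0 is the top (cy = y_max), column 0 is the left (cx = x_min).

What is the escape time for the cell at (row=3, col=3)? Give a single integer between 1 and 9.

Answer: 9

Derivation:
z_0 = 0 + 0i, c = -0.7533 + -0.3275i
Iter 1: z = -0.7533 + -0.3275i, |z|^2 = 0.6748
Iter 2: z = -0.2931 + 0.1659i, |z|^2 = 0.1134
Iter 3: z = -0.6950 + -0.4248i, |z|^2 = 0.6634
Iter 4: z = -0.4508 + 0.2629i, |z|^2 = 0.2723
Iter 5: z = -0.6193 + -0.5645i, |z|^2 = 0.7021
Iter 6: z = -0.6885 + 0.3717i, |z|^2 = 0.6122
Iter 7: z = -0.4174 + -0.8393i, |z|^2 = 0.8786
Iter 8: z = -1.2835 + 0.3731i, |z|^2 = 1.7867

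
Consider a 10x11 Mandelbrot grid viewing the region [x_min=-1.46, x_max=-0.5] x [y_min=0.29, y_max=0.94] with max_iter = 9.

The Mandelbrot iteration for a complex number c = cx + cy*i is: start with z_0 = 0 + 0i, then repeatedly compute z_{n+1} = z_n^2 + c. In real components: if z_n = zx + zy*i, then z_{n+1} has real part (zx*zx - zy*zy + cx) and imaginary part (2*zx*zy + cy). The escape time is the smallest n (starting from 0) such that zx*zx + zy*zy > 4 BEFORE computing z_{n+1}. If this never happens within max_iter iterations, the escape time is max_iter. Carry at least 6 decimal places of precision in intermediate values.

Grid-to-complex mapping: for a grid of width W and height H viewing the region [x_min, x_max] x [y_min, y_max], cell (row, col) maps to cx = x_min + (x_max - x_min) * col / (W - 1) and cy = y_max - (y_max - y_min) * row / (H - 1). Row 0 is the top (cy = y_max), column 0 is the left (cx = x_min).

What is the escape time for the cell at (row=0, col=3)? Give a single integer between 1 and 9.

z_0 = 0 + 0i, c = -1.1400 + 0.9400i
Iter 1: z = -1.1400 + 0.9400i, |z|^2 = 2.1832
Iter 2: z = -0.7240 + -1.2032i, |z|^2 = 1.9719
Iter 3: z = -2.0635 + 2.6822i, |z|^2 = 11.4525
Escaped at iteration 3

Answer: 3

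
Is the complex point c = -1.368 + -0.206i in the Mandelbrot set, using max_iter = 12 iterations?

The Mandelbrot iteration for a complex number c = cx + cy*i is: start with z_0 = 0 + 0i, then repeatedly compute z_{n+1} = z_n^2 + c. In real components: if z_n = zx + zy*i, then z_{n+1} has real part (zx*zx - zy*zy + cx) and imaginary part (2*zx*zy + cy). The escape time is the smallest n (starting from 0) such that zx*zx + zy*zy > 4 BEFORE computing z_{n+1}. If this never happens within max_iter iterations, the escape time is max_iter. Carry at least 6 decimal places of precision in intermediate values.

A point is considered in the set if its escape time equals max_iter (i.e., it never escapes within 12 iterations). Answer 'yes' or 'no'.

z_0 = 0 + 0i, c = -1.3680 + -0.2060i
Iter 1: z = -1.3680 + -0.2060i, |z|^2 = 1.9139
Iter 2: z = 0.4610 + 0.3576i, |z|^2 = 0.3404
Iter 3: z = -1.2834 + 0.1237i, |z|^2 = 1.6624
Iter 4: z = 0.2638 + -0.5235i, |z|^2 = 0.3437
Iter 5: z = -1.5725 + -0.4822i, |z|^2 = 2.7053
Iter 6: z = 0.8724 + 1.3105i, |z|^2 = 2.4783
Iter 7: z = -2.3243 + 2.0804i, |z|^2 = 9.7306
Escaped at iteration 7

Answer: no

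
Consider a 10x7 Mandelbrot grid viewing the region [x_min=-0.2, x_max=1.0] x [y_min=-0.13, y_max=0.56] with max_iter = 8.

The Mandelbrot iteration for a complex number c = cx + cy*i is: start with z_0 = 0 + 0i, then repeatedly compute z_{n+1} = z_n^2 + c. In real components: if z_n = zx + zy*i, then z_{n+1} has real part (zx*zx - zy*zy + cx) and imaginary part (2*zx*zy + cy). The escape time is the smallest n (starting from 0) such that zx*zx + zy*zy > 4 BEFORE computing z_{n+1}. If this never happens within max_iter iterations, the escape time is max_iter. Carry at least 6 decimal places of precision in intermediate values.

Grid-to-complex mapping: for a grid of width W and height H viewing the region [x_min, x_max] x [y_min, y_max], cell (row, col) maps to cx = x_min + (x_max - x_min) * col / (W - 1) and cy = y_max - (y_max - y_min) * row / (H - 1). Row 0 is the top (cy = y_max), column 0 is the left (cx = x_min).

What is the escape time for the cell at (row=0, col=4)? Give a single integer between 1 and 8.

Answer: 8

Derivation:
z_0 = 0 + 0i, c = 0.3333 + 0.5600i
Iter 1: z = 0.3333 + 0.5600i, |z|^2 = 0.4247
Iter 2: z = 0.1308 + 0.9333i, |z|^2 = 0.8882
Iter 3: z = -0.5207 + 0.8042i, |z|^2 = 0.9179
Iter 4: z = -0.0424 + -0.2775i, |z|^2 = 0.0788
Iter 5: z = 0.2581 + 0.5835i, |z|^2 = 0.4071
Iter 6: z = 0.0595 + 0.8613i, |z|^2 = 0.7453
Iter 7: z = -0.4049 + 0.6624i, |z|^2 = 0.6028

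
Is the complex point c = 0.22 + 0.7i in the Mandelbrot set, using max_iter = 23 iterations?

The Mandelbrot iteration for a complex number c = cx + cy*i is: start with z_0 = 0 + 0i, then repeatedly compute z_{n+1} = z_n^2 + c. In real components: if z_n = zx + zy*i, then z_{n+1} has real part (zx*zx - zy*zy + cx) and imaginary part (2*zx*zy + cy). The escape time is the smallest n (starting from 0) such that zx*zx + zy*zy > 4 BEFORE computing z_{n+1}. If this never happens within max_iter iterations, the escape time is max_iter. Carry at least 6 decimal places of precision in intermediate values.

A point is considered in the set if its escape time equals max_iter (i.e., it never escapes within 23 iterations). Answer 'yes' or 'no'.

z_0 = 0 + 0i, c = 0.2200 + 0.7000i
Iter 1: z = 0.2200 + 0.7000i, |z|^2 = 0.5384
Iter 2: z = -0.2216 + 1.0080i, |z|^2 = 1.0652
Iter 3: z = -0.7470 + 0.2533i, |z|^2 = 0.6221
Iter 4: z = 0.7138 + 0.3217i, |z|^2 = 0.6130
Iter 5: z = 0.6261 + 1.1592i, |z|^2 = 1.7357
Iter 6: z = -0.7318 + 2.1515i, |z|^2 = 5.1643
Escaped at iteration 6

Answer: no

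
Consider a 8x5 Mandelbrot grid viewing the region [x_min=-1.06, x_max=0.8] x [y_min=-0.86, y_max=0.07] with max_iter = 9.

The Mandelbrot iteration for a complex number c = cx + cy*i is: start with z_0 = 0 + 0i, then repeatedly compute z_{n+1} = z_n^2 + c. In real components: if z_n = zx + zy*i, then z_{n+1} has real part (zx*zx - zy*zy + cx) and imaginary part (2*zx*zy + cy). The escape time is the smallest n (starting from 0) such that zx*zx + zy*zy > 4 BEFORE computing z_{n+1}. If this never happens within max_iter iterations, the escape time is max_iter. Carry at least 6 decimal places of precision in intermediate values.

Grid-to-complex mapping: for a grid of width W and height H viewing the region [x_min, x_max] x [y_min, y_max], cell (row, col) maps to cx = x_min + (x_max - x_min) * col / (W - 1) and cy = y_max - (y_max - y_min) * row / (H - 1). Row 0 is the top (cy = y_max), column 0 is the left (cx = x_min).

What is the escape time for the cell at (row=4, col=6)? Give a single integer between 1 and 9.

Answer: 3

Derivation:
z_0 = 0 + 0i, c = 0.5343 + -0.8600i
Iter 1: z = 0.5343 + -0.8600i, |z|^2 = 1.0251
Iter 2: z = 0.0801 + -1.7790i, |z|^2 = 3.1712
Iter 3: z = -2.6240 + -1.1452i, |z|^2 = 8.1969
Escaped at iteration 3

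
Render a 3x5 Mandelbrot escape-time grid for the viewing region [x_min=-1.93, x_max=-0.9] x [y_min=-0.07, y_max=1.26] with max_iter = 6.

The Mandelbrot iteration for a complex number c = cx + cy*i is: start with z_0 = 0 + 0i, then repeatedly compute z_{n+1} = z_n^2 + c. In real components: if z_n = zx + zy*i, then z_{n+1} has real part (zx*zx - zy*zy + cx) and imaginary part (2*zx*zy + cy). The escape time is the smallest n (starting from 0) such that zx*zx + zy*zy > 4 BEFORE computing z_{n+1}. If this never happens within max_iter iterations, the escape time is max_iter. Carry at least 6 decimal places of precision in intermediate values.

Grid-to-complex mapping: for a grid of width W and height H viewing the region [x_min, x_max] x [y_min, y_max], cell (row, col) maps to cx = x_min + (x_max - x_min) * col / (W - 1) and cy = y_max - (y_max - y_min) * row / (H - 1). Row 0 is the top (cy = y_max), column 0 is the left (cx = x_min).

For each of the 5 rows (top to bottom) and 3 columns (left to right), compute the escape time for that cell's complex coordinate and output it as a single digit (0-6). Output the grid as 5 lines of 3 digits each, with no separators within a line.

Answer: 123
133
135
356
566

Derivation:
(row=0, col=0): c = -1.9300 + 1.2600i → escape time 1
(row=0, col=1): c = -1.4150 + 1.2600i → escape time 2
(row=0, col=2): c = -0.9000 + 1.2600i → escape time 3
(row=1, col=0): c = -1.9300 + 0.9275i → escape time 1
(row=1, col=1): c = -1.4150 + 0.9275i → escape time 3
(row=1, col=2): c = -0.9000 + 0.9275i → escape time 3
(row=2, col=0): c = -1.9300 + 0.5950i → escape time 1
(row=2, col=1): c = -1.4150 + 0.5950i → escape time 3
(row=2, col=2): c = -0.9000 + 0.5950i → escape time 5
(row=3, col=0): c = -1.9300 + 0.2625i → escape time 3
(row=3, col=1): c = -1.4150 + 0.2625i → escape time 5
(row=3, col=2): c = -0.9000 + 0.2625i → escape time 6
(row=4, col=0): c = -1.9300 + -0.0700i → escape time 5
(row=4, col=1): c = -1.4150 + -0.0700i → escape time 6
(row=4, col=2): c = -0.9000 + -0.0700i → escape time 6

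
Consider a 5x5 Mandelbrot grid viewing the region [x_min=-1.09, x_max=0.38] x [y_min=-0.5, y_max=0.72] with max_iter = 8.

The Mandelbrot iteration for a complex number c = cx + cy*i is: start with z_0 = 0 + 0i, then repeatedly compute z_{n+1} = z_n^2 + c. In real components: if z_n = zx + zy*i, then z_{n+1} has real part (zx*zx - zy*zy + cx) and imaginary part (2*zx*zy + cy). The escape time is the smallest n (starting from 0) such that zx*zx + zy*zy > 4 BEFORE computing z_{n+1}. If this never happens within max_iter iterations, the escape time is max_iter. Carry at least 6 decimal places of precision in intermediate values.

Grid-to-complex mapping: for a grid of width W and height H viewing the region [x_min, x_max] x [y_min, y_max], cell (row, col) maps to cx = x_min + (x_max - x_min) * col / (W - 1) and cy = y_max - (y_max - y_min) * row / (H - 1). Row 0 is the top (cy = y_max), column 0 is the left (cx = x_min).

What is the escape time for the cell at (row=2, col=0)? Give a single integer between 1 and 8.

Answer: 8

Derivation:
z_0 = 0 + 0i, c = -1.0900 + 0.1100i
Iter 1: z = -1.0900 + 0.1100i, |z|^2 = 1.2002
Iter 2: z = 0.0860 + -0.1298i, |z|^2 = 0.0242
Iter 3: z = -1.0995 + 0.0877i, |z|^2 = 1.2165
Iter 4: z = 0.1111 + -0.0828i, |z|^2 = 0.0192
Iter 5: z = -1.0845 + 0.0916i, |z|^2 = 1.1846
Iter 6: z = 0.0778 + -0.0887i, |z|^2 = 0.0139
Iter 7: z = -1.0918 + 0.0962i, |z|^2 = 1.2013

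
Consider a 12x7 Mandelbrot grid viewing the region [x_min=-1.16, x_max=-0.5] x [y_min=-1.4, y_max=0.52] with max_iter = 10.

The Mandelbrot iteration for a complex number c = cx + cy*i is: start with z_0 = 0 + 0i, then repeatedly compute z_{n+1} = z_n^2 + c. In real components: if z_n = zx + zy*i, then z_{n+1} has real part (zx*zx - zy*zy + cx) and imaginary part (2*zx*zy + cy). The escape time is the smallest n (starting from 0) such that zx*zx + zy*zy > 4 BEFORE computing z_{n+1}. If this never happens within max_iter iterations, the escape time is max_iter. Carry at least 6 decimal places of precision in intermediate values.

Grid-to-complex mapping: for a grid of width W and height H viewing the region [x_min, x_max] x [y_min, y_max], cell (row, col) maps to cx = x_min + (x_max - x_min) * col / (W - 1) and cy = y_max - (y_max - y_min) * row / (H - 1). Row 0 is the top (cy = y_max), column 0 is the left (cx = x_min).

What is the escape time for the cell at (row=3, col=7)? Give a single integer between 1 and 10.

Answer: 8

Derivation:
z_0 = 0 + 0i, c = -0.7400 + -0.4400i
Iter 1: z = -0.7400 + -0.4400i, |z|^2 = 0.7412
Iter 2: z = -0.3860 + 0.2112i, |z|^2 = 0.1936
Iter 3: z = -0.6356 + -0.6030i, |z|^2 = 0.7677
Iter 4: z = -0.6997 + 0.3266i, |z|^2 = 0.5962
Iter 5: z = -0.3571 + -0.8970i, |z|^2 = 0.9322
Iter 6: z = -1.4171 + 0.2007i, |z|^2 = 2.0485
Iter 7: z = 1.2279 + -1.0089i, |z|^2 = 2.5256
Iter 8: z = -0.2501 + -2.9177i, |z|^2 = 8.5754
Escaped at iteration 8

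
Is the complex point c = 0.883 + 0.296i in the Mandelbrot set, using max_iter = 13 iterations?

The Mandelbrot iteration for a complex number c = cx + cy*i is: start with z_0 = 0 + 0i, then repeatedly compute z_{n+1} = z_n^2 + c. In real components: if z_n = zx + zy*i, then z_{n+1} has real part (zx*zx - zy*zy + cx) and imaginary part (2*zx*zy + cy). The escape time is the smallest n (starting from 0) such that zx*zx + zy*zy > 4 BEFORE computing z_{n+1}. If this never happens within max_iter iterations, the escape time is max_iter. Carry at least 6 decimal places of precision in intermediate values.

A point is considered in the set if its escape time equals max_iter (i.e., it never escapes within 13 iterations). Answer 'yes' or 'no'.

Answer: no

Derivation:
z_0 = 0 + 0i, c = 0.8830 + 0.2960i
Iter 1: z = 0.8830 + 0.2960i, |z|^2 = 0.8673
Iter 2: z = 1.5751 + 0.8187i, |z|^2 = 3.1512
Iter 3: z = 2.6935 + 2.8751i, |z|^2 = 15.5215
Escaped at iteration 3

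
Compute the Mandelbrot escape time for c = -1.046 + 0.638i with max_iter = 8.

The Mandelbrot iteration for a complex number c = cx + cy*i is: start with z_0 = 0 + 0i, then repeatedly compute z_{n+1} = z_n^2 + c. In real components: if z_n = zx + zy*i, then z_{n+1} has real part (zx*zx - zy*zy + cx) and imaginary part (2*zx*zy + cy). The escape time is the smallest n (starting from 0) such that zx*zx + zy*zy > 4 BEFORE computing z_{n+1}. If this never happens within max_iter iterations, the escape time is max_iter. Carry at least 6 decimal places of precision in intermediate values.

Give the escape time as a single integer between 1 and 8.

z_0 = 0 + 0i, c = -1.0460 + 0.6380i
Iter 1: z = -1.0460 + 0.6380i, |z|^2 = 1.5012
Iter 2: z = -0.3589 + -0.6967i, |z|^2 = 0.6142
Iter 3: z = -1.4026 + 1.1381i, |z|^2 = 3.2625
Iter 4: z = -0.3742 + -2.5546i, |z|^2 = 6.6659
Escaped at iteration 4

Answer: 4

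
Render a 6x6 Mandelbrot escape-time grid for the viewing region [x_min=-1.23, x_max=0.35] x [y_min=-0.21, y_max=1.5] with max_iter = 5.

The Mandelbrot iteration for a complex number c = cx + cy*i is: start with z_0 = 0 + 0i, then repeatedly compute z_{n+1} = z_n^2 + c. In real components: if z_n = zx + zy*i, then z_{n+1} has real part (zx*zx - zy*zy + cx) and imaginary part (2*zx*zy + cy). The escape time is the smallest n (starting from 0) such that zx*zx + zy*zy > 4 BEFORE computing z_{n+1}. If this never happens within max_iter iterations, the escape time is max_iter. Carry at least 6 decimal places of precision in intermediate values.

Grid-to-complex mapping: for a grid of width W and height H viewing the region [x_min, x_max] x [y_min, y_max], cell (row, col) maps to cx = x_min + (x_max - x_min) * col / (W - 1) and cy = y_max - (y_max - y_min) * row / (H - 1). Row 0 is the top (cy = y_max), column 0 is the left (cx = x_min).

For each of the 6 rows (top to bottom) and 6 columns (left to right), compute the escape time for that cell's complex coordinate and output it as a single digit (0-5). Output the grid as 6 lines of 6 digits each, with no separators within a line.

(row=0, col=0): c = -1.2300 + 1.5000i → escape time 2
(row=0, col=1): c = -0.9140 + 1.5000i → escape time 2
(row=0, col=2): c = -0.5980 + 1.5000i → escape time 2
(row=0, col=3): c = -0.2820 + 1.5000i → escape time 2
(row=0, col=4): c = 0.0340 + 1.5000i → escape time 2
(row=0, col=5): c = 0.3500 + 1.5000i → escape time 2
(row=1, col=0): c = -1.2300 + 1.1580i → escape time 3
(row=1, col=1): c = -0.9140 + 1.1580i → escape time 3
(row=1, col=2): c = -0.5980 + 1.1580i → escape time 3
(row=1, col=3): c = -0.2820 + 1.1580i → escape time 4
(row=1, col=4): c = 0.0340 + 1.1580i → escape time 3
(row=1, col=5): c = 0.3500 + 1.1580i → escape time 2
(row=2, col=0): c = -1.2300 + 0.8160i → escape time 3
(row=2, col=1): c = -0.9140 + 0.8160i → escape time 4
(row=2, col=2): c = -0.5980 + 0.8160i → escape time 4
(row=2, col=3): c = -0.2820 + 0.8160i → escape time 5
(row=2, col=4): c = 0.0340 + 0.8160i → escape time 5
(row=2, col=5): c = 0.3500 + 0.8160i → escape time 4
(row=3, col=0): c = -1.2300 + 0.4740i → escape time 5
(row=3, col=1): c = -0.9140 + 0.4740i → escape time 5
(row=3, col=2): c = -0.5980 + 0.4740i → escape time 5
(row=3, col=3): c = -0.2820 + 0.4740i → escape time 5
(row=3, col=4): c = 0.0340 + 0.4740i → escape time 5
(row=3, col=5): c = 0.3500 + 0.4740i → escape time 5
(row=4, col=0): c = -1.2300 + 0.1320i → escape time 5
(row=4, col=1): c = -0.9140 + 0.1320i → escape time 5
(row=4, col=2): c = -0.5980 + 0.1320i → escape time 5
(row=4, col=3): c = -0.2820 + 0.1320i → escape time 5
(row=4, col=4): c = 0.0340 + 0.1320i → escape time 5
(row=4, col=5): c = 0.3500 + 0.1320i → escape time 5
(row=5, col=0): c = -1.2300 + -0.2100i → escape time 5
(row=5, col=1): c = -0.9140 + -0.2100i → escape time 5
(row=5, col=2): c = -0.5980 + -0.2100i → escape time 5
(row=5, col=3): c = -0.2820 + -0.2100i → escape time 5
(row=5, col=4): c = 0.0340 + -0.2100i → escape time 5
(row=5, col=5): c = 0.3500 + -0.2100i → escape time 5

Answer: 222222
333432
344554
555555
555555
555555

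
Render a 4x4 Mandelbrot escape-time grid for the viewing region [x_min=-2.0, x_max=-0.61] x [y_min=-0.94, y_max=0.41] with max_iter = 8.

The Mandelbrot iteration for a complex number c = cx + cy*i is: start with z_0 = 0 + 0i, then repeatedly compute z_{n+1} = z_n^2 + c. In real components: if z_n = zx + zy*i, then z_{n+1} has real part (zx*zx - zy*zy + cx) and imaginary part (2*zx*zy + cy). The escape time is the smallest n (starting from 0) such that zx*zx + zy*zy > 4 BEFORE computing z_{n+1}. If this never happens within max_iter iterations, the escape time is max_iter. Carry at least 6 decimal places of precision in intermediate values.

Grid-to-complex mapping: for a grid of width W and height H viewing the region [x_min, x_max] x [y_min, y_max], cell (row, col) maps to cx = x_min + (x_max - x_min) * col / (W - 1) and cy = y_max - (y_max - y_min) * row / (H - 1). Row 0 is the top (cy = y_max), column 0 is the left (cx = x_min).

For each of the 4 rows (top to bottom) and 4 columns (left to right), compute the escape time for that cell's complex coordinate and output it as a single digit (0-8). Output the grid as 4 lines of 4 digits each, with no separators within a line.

(row=0, col=0): c = -2.0000 + 0.4100i → escape time 1
(row=0, col=1): c = -1.5367 + 0.4100i → escape time 4
(row=0, col=2): c = -1.0733 + 0.4100i → escape time 6
(row=0, col=3): c = -0.6100 + 0.4100i → escape time 8
(row=1, col=0): c = -2.0000 + -0.0400i → escape time 1
(row=1, col=1): c = -1.5367 + -0.0400i → escape time 8
(row=1, col=2): c = -1.0733 + -0.0400i → escape time 8
(row=1, col=3): c = -0.6100 + -0.0400i → escape time 8
(row=2, col=0): c = -2.0000 + -0.4900i → escape time 1
(row=2, col=1): c = -1.5367 + -0.4900i → escape time 3
(row=2, col=2): c = -1.0733 + -0.4900i → escape time 5
(row=2, col=3): c = -0.6100 + -0.4900i → escape time 8
(row=3, col=0): c = -2.0000 + -0.9400i → escape time 1
(row=3, col=1): c = -1.5367 + -0.9400i → escape time 3
(row=3, col=2): c = -1.0733 + -0.9400i → escape time 3
(row=3, col=3): c = -0.6100 + -0.9400i → escape time 4

Answer: 1468
1888
1358
1334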